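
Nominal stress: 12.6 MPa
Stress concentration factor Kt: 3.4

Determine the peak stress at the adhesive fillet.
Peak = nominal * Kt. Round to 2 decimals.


Peak stress = 12.6 * 3.4
= 42.84 MPa

42.84


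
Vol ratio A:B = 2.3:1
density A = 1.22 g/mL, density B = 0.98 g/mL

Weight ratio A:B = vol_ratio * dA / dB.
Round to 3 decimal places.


Weight ratio = 2.3 * 1.22 / 0.98
= 2.863

2.863


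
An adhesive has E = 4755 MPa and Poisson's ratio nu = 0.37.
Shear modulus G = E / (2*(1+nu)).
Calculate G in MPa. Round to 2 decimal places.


G = 4755 / (2*(1+0.37))
= 4755 / 2.74
= 1735.40 MPa

1735.40


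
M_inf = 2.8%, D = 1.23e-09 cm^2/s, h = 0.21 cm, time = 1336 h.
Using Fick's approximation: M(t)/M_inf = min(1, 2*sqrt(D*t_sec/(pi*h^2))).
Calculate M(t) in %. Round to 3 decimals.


t = 4809600 s
ratio = min(1, 2*sqrt(1.23e-09*4809600/(pi*0.0441)))
= 0.413278
M(t) = 2.8 * 0.413278 = 1.157%

1.157


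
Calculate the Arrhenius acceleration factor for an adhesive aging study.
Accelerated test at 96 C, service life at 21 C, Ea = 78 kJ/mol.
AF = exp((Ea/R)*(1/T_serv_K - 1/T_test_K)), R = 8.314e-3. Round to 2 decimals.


T_test = 369.15 K, T_serv = 294.15 K
Ea/R = 78 / 0.008314 = 9381.77
AF = exp(9381.77 * (1/294.15 - 1/369.15))
= 651.96

651.96


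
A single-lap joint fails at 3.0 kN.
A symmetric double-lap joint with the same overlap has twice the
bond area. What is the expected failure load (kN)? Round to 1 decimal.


Double-lap load = 2 * 3.0 = 6.0 kN

6.0


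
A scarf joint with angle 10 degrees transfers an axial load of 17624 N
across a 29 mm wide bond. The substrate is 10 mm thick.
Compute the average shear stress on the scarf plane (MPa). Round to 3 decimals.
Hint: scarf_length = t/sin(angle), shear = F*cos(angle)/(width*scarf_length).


scarf_length = 10 / sin(10 deg) = 57.5877 mm
cos(10 deg) = 0.984808
shear stress = 17624 * 0.984808 / (29 * 57.5877)
= 10.393 MPa

10.393


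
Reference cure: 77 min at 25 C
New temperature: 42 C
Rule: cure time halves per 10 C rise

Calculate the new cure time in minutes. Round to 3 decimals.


factor = 2^((42-25)/10) = 3.2490
t_new = 77 / 3.2490 = 23.700 min

23.700


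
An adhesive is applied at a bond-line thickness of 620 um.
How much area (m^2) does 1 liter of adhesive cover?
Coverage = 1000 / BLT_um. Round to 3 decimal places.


Coverage = 1000 / 620 = 1.613 m^2

1.613


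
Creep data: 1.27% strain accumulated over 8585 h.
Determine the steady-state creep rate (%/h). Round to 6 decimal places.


Rate = 1.27 / 8585 = 0.000148 %/h

0.000148


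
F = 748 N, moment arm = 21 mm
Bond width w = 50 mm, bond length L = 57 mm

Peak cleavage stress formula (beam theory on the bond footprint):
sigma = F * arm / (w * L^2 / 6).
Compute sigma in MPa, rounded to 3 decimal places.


sigma = (748 * 21) / (50 * 3249 / 6)
= 15708 * 6 / 162450
= 94248 / 162450
= 0.580 MPa

0.580


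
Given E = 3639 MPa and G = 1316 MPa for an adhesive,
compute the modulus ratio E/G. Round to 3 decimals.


E/G ratio = 3639 / 1316 = 2.765

2.765


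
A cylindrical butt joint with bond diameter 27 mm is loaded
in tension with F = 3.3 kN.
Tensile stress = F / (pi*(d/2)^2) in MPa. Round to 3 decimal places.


Area = pi * (27/2)^2 = 572.5553 mm^2
Stress = 3.3*1000 / 572.5553
= 5.764 MPa

5.764


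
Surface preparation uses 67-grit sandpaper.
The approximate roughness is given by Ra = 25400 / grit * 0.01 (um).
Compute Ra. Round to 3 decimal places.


Ra = 25400 / 67 * 0.01
= 254 / 67
= 3.791 um

3.791


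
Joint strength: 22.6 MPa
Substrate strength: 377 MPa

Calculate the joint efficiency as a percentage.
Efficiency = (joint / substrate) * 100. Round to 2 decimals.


Efficiency = (22.6 / 377) * 100 = 5.99%

5.99


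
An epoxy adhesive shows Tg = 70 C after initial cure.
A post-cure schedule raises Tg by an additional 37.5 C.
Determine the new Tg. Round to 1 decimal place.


New Tg = 70 + 37.5
= 107.5 C

107.5


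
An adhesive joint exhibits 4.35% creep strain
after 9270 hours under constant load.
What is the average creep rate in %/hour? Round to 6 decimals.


Creep rate = strain / time
= 4.35 / 9270
= 0.000469 %/h

0.000469


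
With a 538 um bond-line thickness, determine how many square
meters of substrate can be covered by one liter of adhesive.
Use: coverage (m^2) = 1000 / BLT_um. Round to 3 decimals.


Coverage = 1000 / 538 = 1.859 m^2

1.859


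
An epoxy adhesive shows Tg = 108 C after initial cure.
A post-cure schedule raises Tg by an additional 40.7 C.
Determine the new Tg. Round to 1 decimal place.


New Tg = 108 + 40.7
= 148.7 C

148.7


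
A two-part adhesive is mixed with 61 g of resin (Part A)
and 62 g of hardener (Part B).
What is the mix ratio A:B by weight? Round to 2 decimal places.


Mix ratio = mass_A / mass_B
= 61 / 62
= 0.98

0.98


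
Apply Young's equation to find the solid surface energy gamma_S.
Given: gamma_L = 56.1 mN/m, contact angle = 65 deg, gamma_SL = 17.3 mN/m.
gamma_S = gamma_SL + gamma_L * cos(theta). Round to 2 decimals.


theta_rad = 65 * pi/180 = 1.134464
gamma_S = 17.3 + 56.1 * cos(1.134464)
= 41.01 mN/m

41.01


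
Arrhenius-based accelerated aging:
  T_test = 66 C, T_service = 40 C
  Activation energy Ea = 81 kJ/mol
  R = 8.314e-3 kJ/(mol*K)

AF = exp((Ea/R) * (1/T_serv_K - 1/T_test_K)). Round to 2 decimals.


T_test_K = 339.15, T_serv_K = 313.15
AF = exp((81/8.314e-3) * (1/313.15 - 1/339.15))
= 10.86

10.86


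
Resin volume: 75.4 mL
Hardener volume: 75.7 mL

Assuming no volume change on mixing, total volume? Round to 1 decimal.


V_total = 75.4 + 75.7 = 151.1 mL

151.1


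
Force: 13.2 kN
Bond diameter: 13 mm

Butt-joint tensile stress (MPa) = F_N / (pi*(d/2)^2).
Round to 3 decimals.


F_N = 13.2 * 1000 = 13200.0 N
A = pi*(6.5)^2 = 132.7323 mm^2
stress = 13200.0 / 132.7323 = 99.448 MPa

99.448


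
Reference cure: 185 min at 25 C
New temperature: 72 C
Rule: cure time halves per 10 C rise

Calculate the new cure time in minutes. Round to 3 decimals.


factor = 2^((72-25)/10) = 25.9921
t_new = 185 / 25.9921 = 7.118 min

7.118


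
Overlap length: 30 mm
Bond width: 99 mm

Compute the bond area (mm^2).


Bond area = 30 * 99 = 2970 mm^2

2970


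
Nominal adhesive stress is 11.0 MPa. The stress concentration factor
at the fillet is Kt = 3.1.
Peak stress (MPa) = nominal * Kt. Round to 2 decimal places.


Peak = 11.0 * 3.1 = 34.10 MPa

34.10


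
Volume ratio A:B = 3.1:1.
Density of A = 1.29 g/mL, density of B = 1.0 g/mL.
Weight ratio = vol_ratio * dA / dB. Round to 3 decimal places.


Wt ratio = 3.1 * 1.29 / 1.0
= 3.999

3.999


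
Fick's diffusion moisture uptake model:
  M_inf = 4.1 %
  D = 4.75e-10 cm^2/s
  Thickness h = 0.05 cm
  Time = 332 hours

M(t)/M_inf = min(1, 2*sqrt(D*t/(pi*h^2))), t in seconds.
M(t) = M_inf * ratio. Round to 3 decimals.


t_sec = 332 * 3600 = 1195200
ratio = 2*sqrt(4.75e-10*1195200/(pi*0.05^2))
= min(1, 0.537715)
= 0.537715
M(t) = 4.1 * 0.537715 = 2.205 %

2.205


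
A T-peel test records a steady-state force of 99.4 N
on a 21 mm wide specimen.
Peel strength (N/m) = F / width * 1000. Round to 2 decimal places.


Peel strength = 99.4 / 21 * 1000
= 4733.33 N/m

4733.33


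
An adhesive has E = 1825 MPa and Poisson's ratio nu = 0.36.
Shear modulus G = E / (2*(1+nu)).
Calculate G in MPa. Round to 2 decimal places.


G = 1825 / (2*(1+0.36))
= 1825 / 2.72
= 670.96 MPa

670.96


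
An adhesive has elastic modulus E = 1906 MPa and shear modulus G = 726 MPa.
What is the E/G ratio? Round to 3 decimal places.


E/G = 1906 / 726 = 2.625

2.625


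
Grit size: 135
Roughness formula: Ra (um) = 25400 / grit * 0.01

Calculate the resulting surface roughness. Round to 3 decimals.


Ra = 25400 / 135 * 0.01
= 1.881 um

1.881


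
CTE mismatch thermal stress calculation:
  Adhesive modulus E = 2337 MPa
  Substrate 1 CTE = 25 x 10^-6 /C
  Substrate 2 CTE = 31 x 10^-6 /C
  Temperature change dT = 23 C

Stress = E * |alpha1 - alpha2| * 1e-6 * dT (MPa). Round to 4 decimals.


delta_alpha = |25 - 31| = 6 x 10^-6/C
Stress = 2337 * 6e-6 * 23
= 0.3225 MPa

0.3225


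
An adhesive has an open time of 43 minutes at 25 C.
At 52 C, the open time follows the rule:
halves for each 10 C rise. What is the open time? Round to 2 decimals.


Factor = 2^((52-25)/10) = 6.4980
Open time = 43 / 6.4980 = 6.62 min

6.62


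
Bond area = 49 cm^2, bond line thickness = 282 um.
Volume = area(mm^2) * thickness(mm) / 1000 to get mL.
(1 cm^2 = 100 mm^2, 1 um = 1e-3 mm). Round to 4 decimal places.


area_mm2 = 49 * 100 = 4900
blt_mm = 282 * 1e-3 = 0.282
vol_mm3 = 4900 * 0.282 = 1381.8
vol_mL = 1381.8 / 1000 = 1.3818 mL

1.3818


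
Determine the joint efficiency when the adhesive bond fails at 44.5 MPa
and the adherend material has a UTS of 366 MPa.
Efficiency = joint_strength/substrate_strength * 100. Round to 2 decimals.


Joint efficiency = 44.5 / 366 * 100
= 12.16%

12.16


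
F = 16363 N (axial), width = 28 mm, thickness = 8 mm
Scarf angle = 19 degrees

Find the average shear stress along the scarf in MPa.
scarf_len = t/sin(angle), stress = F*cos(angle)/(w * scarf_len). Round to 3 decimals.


scarf_len = 8/sin(19 deg) = 24.5724
cos(19 deg) = 0.945519
stress = 16363*0.945519/(28*24.5724) = 22.487 MPa

22.487


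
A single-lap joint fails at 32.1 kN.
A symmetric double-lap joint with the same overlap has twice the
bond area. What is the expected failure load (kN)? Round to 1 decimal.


Double-lap load = 2 * 32.1 = 64.2 kN

64.2


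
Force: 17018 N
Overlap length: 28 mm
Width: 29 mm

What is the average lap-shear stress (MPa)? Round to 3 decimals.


Average shear stress = F / (overlap * width)
= 17018 / (28 * 29)
= 20.958 MPa

20.958


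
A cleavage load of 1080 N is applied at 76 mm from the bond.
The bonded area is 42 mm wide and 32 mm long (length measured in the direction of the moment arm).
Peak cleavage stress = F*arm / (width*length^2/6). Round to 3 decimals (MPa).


Moment = 1080 * 76 = 82080 N*mm
Section modulus = 42 * 1024 / 6 = 43008 / 6 mm^3
Stress = 82080 / (43008 / 6) = 492480 / 43008
= 11.451 MPa

11.451


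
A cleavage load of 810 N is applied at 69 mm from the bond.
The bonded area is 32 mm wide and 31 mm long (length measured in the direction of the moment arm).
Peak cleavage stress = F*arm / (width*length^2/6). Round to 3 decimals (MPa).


Moment = 810 * 69 = 55890 N*mm
Section modulus = 32 * 961 / 6 = 30752 / 6 mm^3
Stress = 55890 / (30752 / 6) = 335340 / 30752
= 10.905 MPa

10.905


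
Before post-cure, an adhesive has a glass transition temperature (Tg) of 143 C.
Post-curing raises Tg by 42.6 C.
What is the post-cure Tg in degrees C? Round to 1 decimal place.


Tg_post = Tg_base + delta_Tg
= 143 + 42.6
= 185.6 C

185.6


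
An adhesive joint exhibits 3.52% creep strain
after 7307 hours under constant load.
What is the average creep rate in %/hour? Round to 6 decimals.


Creep rate = strain / time
= 3.52 / 7307
= 0.000482 %/h

0.000482


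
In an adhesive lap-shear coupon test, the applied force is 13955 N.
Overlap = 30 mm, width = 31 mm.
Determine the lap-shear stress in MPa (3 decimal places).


stress = F / (overlap * width)
= 13955 / (30 * 31)
= 15.005 MPa

15.005


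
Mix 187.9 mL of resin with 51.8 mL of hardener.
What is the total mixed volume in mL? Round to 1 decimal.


Total = 187.9 + 51.8 = 239.7 mL

239.7


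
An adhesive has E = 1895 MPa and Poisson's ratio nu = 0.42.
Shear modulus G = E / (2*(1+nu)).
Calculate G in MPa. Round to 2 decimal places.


G = 1895 / (2*(1+0.42))
= 1895 / 2.84
= 667.25 MPa

667.25


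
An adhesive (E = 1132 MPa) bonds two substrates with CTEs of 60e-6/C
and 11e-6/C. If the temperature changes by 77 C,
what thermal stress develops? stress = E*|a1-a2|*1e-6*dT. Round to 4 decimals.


Stress = 1132 * |60 - 11| * 1e-6 * 77
= 4.2710 MPa

4.2710


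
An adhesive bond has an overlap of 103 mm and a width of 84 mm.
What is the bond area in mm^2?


Bond area = overlap * width
= 103 * 84
= 8652 mm^2

8652


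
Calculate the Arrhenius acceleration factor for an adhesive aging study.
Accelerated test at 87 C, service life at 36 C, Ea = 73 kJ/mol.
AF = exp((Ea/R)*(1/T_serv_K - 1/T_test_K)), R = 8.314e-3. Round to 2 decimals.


T_test = 360.15 K, T_serv = 309.15 K
Ea/R = 73 / 0.008314 = 8780.37
AF = exp(8780.37 * (1/309.15 - 1/360.15))
= 55.81

55.81


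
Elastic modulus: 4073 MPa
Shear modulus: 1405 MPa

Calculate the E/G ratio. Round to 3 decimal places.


E / G = 4073 / 1405 = 2.899

2.899


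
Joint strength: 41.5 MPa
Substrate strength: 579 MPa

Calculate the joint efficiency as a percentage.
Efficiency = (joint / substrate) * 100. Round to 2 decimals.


Efficiency = (41.5 / 579) * 100 = 7.17%

7.17


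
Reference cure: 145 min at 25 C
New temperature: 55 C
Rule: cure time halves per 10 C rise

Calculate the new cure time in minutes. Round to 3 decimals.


factor = 2^((55-25)/10) = 8.0000
t_new = 145 / 8.0000 = 18.125 min

18.125


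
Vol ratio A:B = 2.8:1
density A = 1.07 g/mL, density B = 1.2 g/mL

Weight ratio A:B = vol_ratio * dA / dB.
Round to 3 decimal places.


Weight ratio = 2.8 * 1.07 / 1.2
= 2.497

2.497


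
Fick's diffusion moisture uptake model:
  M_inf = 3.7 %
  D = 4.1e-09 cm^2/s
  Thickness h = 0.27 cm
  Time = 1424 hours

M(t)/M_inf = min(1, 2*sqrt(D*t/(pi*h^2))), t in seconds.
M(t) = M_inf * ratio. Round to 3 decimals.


t_sec = 1424 * 3600 = 5126400
ratio = 2*sqrt(4.1e-09*5126400/(pi*0.27^2))
= min(1, 0.605884)
= 0.605884
M(t) = 3.7 * 0.605884 = 2.242 %

2.242


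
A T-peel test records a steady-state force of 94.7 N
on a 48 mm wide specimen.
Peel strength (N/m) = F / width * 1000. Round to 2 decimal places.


Peel strength = 94.7 / 48 * 1000
= 1972.92 N/m

1972.92


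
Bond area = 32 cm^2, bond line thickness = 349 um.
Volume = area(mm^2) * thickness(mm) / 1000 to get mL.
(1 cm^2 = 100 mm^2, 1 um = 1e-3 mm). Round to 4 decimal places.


area_mm2 = 32 * 100 = 3200
blt_mm = 349 * 1e-3 = 0.349
vol_mm3 = 3200 * 0.349 = 1116.8
vol_mL = 1116.8 / 1000 = 1.1168 mL

1.1168


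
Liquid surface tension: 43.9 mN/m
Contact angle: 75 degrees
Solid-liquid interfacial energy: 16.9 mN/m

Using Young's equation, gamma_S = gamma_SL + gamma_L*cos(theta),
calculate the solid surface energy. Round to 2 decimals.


gamma_S = 16.9 + 43.9 * cos(75)
= 28.26 mN/m

28.26


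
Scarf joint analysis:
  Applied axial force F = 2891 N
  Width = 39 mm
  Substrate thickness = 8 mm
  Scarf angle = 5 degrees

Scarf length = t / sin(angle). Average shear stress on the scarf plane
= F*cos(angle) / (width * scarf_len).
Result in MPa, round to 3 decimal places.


Scarf length = 8 / sin(5 deg) = 91.7897 mm
cos(5 deg) = 0.996195
Shear = 2891 * 0.996195 / (39 * 91.7897)
= 0.805 MPa

0.805


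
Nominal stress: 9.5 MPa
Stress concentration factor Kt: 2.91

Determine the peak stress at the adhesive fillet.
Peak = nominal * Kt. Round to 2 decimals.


Peak stress = 9.5 * 2.91
= 27.65 MPa

27.65


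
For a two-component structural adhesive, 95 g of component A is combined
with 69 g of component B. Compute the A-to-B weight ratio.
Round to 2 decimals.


Weight ratio A:B = 95 / 69
= 1.38

1.38


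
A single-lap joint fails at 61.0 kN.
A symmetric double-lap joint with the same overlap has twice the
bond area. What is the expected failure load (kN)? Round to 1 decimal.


Double-lap load = 2 * 61.0 = 122.0 kN

122.0


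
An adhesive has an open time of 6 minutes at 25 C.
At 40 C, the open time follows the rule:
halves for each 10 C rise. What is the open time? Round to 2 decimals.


Factor = 2^((40-25)/10) = 2.8284
Open time = 6 / 2.8284 = 2.12 min

2.12


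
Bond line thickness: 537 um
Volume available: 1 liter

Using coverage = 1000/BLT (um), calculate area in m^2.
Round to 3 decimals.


1 L = 1e6 mm^3, thickness = 537 um = 0.537 mm
Area = 1e6 / 0.537 mm^2 = (1e6 / 0.537) / 1e6 m^2 = 1000 / 537 m^2
= 1.862 m^2

1.862


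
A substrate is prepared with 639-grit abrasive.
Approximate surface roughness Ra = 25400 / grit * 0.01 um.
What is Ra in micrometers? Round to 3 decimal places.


Ra = 25400 / 639 * 0.01 = 0.397 um

0.397


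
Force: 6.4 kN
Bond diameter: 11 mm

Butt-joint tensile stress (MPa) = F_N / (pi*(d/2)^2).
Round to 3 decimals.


F_N = 6.4 * 1000 = 6400.0 N
A = pi*(5.5)^2 = 95.0332 mm^2
stress = 6400.0 / 95.0332 = 67.345 MPa

67.345


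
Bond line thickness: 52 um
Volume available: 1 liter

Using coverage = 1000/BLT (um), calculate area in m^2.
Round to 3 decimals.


1 L = 1e6 mm^3, thickness = 52 um = 0.052 mm
Area = 1e6 / 0.052 mm^2 = (1e6 / 0.052) / 1e6 m^2 = 1000 / 52 m^2
= 19.231 m^2

19.231


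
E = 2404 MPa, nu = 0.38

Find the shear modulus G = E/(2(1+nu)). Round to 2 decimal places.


G = 2404 / (2 * 1.38)
= 871.01 MPa

871.01


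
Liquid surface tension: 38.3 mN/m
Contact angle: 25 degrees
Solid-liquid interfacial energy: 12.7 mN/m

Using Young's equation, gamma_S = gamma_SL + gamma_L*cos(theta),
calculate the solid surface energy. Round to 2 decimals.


gamma_S = 12.7 + 38.3 * cos(25)
= 47.41 mN/m

47.41


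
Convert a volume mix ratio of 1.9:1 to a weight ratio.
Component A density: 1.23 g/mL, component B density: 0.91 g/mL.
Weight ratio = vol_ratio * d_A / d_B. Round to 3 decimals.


= 1.9 * 1.23 / 0.91 = 2.568

2.568


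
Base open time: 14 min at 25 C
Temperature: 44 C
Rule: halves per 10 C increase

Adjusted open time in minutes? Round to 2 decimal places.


Acceleration = 2^((44-25)/10) = 3.7321
Open time = 14 / 3.7321 = 3.75 min

3.75


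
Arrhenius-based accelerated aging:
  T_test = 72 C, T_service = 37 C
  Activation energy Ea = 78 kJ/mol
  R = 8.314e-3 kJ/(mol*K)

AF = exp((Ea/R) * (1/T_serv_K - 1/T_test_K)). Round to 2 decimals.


T_test_K = 345.15, T_serv_K = 310.15
AF = exp((78/8.314e-3) * (1/310.15 - 1/345.15))
= 21.49

21.49


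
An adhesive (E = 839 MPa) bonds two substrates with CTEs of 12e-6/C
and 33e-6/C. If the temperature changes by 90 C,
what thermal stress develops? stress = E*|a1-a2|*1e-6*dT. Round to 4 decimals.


Stress = 839 * |12 - 33| * 1e-6 * 90
= 1.5857 MPa

1.5857


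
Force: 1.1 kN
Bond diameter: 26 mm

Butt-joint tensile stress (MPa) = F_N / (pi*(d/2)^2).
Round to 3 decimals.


F_N = 1.1 * 1000 = 1100.0 N
A = pi*(13.0)^2 = 530.9292 mm^2
stress = 1100.0 / 530.9292 = 2.072 MPa

2.072


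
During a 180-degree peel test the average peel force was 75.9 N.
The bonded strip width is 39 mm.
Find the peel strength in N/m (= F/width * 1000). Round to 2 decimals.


Peel strength = F/width * 1000
= 75.9 / 39 * 1000
= 1946.15 N/m

1946.15


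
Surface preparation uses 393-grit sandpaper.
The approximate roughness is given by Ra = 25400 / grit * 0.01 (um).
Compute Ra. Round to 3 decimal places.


Ra = 25400 / 393 * 0.01
= 254 / 393
= 0.646 um

0.646


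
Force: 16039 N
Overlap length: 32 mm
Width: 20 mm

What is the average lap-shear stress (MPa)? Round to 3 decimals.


Average shear stress = F / (overlap * width)
= 16039 / (32 * 20)
= 25.061 MPa

25.061


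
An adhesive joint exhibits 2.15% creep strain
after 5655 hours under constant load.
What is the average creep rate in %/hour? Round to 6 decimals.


Creep rate = strain / time
= 2.15 / 5655
= 0.000380 %/h

0.000380


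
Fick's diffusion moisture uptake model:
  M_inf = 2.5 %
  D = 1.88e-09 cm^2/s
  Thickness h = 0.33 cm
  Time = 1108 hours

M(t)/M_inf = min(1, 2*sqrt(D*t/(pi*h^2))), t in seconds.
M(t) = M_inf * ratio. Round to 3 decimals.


t_sec = 1108 * 3600 = 3988800
ratio = 2*sqrt(1.88e-09*3988800/(pi*0.33^2))
= min(1, 0.296102)
= 0.296102
M(t) = 2.5 * 0.296102 = 0.740 %

0.740


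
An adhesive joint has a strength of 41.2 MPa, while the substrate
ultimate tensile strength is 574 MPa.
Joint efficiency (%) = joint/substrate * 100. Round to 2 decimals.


Efficiency = 41.2 / 574 * 100
= 7.18%

7.18


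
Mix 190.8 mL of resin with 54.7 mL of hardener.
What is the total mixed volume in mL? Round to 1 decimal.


Total = 190.8 + 54.7 = 245.5 mL

245.5


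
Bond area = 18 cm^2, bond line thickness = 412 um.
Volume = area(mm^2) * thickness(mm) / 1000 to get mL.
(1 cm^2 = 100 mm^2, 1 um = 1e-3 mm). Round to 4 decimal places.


area_mm2 = 18 * 100 = 1800
blt_mm = 412 * 1e-3 = 0.412
vol_mm3 = 1800 * 0.412 = 741.6
vol_mL = 741.6 / 1000 = 0.7416 mL

0.7416


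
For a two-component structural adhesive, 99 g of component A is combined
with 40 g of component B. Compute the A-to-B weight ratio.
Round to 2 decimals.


Weight ratio A:B = 99 / 40
= 2.48

2.48


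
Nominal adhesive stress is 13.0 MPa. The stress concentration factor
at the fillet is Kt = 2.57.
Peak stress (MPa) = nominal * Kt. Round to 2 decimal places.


Peak = 13.0 * 2.57 = 33.41 MPa

33.41


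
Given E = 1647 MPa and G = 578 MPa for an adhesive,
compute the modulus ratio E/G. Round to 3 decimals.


E/G ratio = 1647 / 578 = 2.849

2.849


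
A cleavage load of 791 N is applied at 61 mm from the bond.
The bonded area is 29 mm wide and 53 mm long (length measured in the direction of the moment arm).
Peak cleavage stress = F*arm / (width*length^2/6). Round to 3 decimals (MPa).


Moment = 791 * 61 = 48251 N*mm
Section modulus = 29 * 2809 / 6 = 81461 / 6 mm^3
Stress = 48251 / (81461 / 6) = 289506 / 81461
= 3.554 MPa

3.554


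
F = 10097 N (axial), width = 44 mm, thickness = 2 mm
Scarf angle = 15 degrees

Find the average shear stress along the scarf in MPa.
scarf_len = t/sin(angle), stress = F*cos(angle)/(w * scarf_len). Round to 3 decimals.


scarf_len = 2/sin(15 deg) = 7.7274
cos(15 deg) = 0.965926
stress = 10097*0.965926/(44*7.7274) = 28.685 MPa

28.685


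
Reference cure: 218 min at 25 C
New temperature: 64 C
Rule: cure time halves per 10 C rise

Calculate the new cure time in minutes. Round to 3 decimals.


factor = 2^((64-25)/10) = 14.9285
t_new = 218 / 14.9285 = 14.603 min

14.603


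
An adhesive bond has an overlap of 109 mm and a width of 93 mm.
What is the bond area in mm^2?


Bond area = overlap * width
= 109 * 93
= 10137 mm^2

10137


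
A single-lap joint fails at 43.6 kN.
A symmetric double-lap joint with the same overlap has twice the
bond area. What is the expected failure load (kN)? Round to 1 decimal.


Double-lap load = 2 * 43.6 = 87.2 kN

87.2


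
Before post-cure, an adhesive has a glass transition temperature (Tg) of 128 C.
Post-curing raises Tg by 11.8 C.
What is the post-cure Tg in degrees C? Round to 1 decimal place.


Tg_post = Tg_base + delta_Tg
= 128 + 11.8
= 139.8 C

139.8


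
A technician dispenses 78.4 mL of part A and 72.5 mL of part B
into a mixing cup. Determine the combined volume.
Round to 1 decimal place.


Combined volume = 78.4 + 72.5
= 150.9 mL

150.9


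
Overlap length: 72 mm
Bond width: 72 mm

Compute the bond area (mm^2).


Bond area = 72 * 72 = 5184 mm^2

5184


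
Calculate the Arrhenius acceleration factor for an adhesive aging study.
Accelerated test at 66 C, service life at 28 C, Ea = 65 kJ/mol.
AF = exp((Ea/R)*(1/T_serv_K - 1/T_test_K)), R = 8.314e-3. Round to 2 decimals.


T_test = 339.15 K, T_serv = 301.15 K
Ea/R = 65 / 0.008314 = 7818.14
AF = exp(7818.14 * (1/301.15 - 1/339.15))
= 18.33

18.33


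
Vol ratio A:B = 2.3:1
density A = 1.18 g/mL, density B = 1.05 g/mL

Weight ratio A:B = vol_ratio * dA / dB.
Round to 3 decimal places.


Weight ratio = 2.3 * 1.18 / 1.05
= 2.585

2.585


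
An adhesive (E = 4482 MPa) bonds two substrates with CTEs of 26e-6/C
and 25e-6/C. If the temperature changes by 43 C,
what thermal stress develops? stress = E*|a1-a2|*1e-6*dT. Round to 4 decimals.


Stress = 4482 * |26 - 25| * 1e-6 * 43
= 0.1927 MPa

0.1927


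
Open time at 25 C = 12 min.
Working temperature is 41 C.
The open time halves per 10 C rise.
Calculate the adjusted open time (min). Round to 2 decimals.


factor = 2^((41 - 25) / 10) = 3.0314
ot = 12 / 3.0314 = 3.96 min

3.96


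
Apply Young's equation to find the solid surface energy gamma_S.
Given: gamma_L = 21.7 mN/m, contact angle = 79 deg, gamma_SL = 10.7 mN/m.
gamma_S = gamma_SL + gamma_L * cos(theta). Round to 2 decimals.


theta_rad = 79 * pi/180 = 1.378810
gamma_S = 10.7 + 21.7 * cos(1.378810)
= 14.84 mN/m

14.84


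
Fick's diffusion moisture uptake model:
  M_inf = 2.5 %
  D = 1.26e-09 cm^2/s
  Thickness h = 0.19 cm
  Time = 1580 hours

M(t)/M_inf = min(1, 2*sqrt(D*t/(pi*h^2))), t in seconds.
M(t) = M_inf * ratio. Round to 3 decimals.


t_sec = 1580 * 3600 = 5688000
ratio = 2*sqrt(1.26e-09*5688000/(pi*0.19^2))
= min(1, 0.502767)
= 0.502767
M(t) = 2.5 * 0.502767 = 1.257 %

1.257


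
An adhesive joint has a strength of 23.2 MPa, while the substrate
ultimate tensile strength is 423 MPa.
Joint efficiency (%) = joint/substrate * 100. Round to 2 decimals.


Efficiency = 23.2 / 423 * 100
= 5.48%

5.48


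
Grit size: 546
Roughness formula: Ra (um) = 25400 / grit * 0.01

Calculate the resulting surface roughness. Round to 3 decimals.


Ra = 25400 / 546 * 0.01
= 0.465 um

0.465


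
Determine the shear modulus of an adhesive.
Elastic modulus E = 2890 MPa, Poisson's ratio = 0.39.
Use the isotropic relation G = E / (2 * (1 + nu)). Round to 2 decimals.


G = 2890 / (2*(1+0.39)) = 2890 / 2.78
= 1039.57 MPa

1039.57


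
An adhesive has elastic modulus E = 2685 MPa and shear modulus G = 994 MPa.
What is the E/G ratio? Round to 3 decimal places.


E/G = 2685 / 994 = 2.701

2.701


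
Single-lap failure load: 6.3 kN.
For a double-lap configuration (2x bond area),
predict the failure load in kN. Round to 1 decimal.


Failure load = 6.3 * 2 = 12.6 kN

12.6


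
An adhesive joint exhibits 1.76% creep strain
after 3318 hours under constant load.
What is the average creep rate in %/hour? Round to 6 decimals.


Creep rate = strain / time
= 1.76 / 3318
= 0.000530 %/h

0.000530


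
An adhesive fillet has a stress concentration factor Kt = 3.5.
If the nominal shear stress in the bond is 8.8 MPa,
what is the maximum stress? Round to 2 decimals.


Max stress = 8.8 * 3.5 = 30.80 MPa

30.80


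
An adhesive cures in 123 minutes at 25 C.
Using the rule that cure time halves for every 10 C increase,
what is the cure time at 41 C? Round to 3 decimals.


Factor = 2^((41 - 25) / 10) = 3.0314
Cure time = 123 / 3.0314
= 40.575 minutes

40.575


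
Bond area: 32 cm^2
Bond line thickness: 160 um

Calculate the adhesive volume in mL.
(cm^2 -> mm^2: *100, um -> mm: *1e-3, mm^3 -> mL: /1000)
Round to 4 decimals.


V = 32*100 * 160*1e-3 / 1000
= 0.5120 mL

0.5120


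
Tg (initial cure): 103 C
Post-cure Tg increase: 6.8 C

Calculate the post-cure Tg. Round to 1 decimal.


Post-cure Tg = 103 + 6.8 = 109.8 C

109.8


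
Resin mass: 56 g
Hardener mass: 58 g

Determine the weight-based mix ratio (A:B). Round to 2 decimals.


Ratio = 56 / 58 = 0.97

0.97


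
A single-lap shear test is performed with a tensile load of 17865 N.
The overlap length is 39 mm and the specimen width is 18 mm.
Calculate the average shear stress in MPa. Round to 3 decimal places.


Shear stress = F / (overlap * width)
= 17865 / (39 * 18)
= 17865 / 702
= 25.449 MPa

25.449


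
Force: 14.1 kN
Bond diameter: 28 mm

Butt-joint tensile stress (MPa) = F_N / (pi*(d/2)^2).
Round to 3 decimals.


F_N = 14.1 * 1000 = 14100.0 N
A = pi*(14.0)^2 = 615.7522 mm^2
stress = 14100.0 / 615.7522 = 22.899 MPa

22.899


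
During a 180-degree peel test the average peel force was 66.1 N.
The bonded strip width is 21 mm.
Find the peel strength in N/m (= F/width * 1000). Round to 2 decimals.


Peel strength = F/width * 1000
= 66.1 / 21 * 1000
= 3147.62 N/m

3147.62


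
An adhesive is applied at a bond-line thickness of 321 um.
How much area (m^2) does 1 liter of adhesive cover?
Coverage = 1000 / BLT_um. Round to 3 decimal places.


Coverage = 1000 / 321 = 3.115 m^2

3.115


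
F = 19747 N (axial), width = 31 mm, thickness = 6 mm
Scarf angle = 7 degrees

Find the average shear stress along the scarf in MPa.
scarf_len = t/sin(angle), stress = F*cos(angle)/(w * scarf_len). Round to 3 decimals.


scarf_len = 6/sin(7 deg) = 49.2331
cos(7 deg) = 0.992546
stress = 19747*0.992546/(31*49.2331) = 12.842 MPa

12.842


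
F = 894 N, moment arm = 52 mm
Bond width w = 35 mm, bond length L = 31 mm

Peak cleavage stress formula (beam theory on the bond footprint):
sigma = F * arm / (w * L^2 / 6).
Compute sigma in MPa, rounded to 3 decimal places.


sigma = (894 * 52) / (35 * 961 / 6)
= 46488 * 6 / 33635
= 278928 / 33635
= 8.293 MPa

8.293


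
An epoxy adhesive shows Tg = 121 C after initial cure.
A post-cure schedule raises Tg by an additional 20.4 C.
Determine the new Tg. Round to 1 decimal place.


New Tg = 121 + 20.4
= 141.4 C

141.4


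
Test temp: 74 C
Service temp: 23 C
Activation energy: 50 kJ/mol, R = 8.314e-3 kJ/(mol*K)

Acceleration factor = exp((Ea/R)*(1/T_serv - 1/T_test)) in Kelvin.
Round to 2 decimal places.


AF = exp((50/0.008314)*(1/296.15 - 1/347.15))
= 19.75

19.75


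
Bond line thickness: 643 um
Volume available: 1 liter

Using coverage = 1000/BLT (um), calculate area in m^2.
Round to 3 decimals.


1 L = 1e6 mm^3, thickness = 643 um = 0.643 mm
Area = 1e6 / 0.643 mm^2 = (1e6 / 0.643) / 1e6 m^2 = 1000 / 643 m^2
= 1.555 m^2

1.555


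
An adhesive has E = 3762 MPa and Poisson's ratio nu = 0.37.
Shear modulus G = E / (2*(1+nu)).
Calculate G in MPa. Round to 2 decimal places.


G = 3762 / (2*(1+0.37))
= 3762 / 2.74
= 1372.99 MPa

1372.99


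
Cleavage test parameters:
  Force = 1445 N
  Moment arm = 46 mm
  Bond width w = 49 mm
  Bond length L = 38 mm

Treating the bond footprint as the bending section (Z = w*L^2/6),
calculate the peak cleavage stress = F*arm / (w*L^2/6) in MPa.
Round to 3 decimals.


M = 1445 * 46 = 66470 N*mm
Z = 49 * 38^2 / 6 = 70756 / 6 mm^3
sigma = M / Z = 6 * 66470 / 70756 = 398820 / 70756
= 5.637 MPa

5.637


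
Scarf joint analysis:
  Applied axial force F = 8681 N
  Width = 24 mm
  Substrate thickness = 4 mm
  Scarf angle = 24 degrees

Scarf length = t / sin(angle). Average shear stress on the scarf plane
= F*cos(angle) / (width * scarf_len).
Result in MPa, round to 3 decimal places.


Scarf length = 4 / sin(24 deg) = 9.8344 mm
cos(24 deg) = 0.913545
Shear = 8681 * 0.913545 / (24 * 9.8344)
= 33.600 MPa

33.600


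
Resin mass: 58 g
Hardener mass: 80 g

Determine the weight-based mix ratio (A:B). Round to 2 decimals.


Ratio = 58 / 80 = 0.73

0.73


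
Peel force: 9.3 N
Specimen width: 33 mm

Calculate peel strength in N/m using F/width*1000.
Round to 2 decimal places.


Peel strength = 9.3 / 33 * 1000 = 281.82 N/m

281.82


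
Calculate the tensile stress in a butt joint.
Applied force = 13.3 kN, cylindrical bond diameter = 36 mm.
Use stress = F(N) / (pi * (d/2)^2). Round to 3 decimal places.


A = pi * 18.0^2 = 1017.8760 mm^2
sigma = 13300.0 / 1017.8760 = 13.066 MPa

13.066


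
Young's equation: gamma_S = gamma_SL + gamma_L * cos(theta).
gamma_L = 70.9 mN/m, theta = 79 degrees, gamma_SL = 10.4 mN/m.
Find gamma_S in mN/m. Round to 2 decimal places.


cos(79 deg) = 0.190809
gamma_S = 10.4 + 70.9 * 0.190809
= 23.93 mN/m

23.93


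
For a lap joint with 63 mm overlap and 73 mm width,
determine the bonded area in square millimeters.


Area = 63 * 73 = 4599 mm^2

4599


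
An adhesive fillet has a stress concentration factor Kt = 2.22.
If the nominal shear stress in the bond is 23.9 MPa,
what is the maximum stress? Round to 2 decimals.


Max stress = 23.9 * 2.22 = 53.06 MPa

53.06


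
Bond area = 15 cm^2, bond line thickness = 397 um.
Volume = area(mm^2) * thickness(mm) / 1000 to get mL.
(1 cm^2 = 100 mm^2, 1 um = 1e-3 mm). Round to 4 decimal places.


area_mm2 = 15 * 100 = 1500
blt_mm = 397 * 1e-3 = 0.397
vol_mm3 = 1500 * 0.397 = 595.5
vol_mL = 595.5 / 1000 = 0.5955 mL

0.5955


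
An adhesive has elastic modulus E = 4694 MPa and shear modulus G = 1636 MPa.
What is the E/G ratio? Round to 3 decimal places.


E/G = 4694 / 1636 = 2.869

2.869


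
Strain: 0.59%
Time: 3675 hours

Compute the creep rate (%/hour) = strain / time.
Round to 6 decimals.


Creep rate = 0.59 / 3675
= 0.000161 %/h

0.000161


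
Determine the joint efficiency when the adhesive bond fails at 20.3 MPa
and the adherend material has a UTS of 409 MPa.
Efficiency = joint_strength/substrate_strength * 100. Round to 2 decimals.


Joint efficiency = 20.3 / 409 * 100
= 4.96%

4.96


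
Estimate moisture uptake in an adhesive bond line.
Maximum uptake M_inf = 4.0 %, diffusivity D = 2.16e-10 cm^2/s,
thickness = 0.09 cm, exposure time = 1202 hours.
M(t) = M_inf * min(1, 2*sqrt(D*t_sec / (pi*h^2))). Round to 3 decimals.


Convert time: 1202 h = 4327200 s
ratio = min(1, 2*sqrt(2.16e-10*4327200/(pi*0.09^2)))
= 0.383304
M(t) = 4.0 * 0.383304 = 1.533%

1.533


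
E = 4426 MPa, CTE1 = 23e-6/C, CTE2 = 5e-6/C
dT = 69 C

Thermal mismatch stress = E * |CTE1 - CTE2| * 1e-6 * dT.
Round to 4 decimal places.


= 4426 * 18e-6 * 69
= 5.4971 MPa

5.4971


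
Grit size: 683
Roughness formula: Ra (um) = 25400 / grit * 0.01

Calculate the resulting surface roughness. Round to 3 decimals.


Ra = 25400 / 683 * 0.01
= 0.372 um

0.372


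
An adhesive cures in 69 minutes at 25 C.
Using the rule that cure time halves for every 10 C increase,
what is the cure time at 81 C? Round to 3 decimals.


Factor = 2^((81 - 25) / 10) = 48.5029
Cure time = 69 / 48.5029
= 1.423 minutes

1.423


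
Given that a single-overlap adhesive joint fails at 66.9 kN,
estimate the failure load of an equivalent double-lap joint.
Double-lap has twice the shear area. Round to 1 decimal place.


Double-lap factor = 2
Expected load = 66.9 * 2 = 133.8 kN

133.8


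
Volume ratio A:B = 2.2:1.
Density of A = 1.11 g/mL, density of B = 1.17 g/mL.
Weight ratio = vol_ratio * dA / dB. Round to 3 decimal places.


Wt ratio = 2.2 * 1.11 / 1.17
= 2.087

2.087


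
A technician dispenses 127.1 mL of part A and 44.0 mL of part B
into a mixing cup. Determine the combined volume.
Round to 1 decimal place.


Combined volume = 127.1 + 44.0
= 171.1 mL

171.1


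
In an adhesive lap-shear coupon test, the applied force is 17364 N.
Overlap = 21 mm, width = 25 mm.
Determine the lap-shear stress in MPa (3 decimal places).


stress = F / (overlap * width)
= 17364 / (21 * 25)
= 33.074 MPa

33.074


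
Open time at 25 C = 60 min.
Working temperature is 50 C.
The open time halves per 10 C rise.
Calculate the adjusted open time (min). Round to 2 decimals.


factor = 2^((50 - 25) / 10) = 5.6569
ot = 60 / 5.6569 = 10.61 min

10.61


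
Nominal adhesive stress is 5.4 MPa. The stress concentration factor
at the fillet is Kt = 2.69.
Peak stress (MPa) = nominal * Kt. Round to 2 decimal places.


Peak = 5.4 * 2.69 = 14.53 MPa

14.53


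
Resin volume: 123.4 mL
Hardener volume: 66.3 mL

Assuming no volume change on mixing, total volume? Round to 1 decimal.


V_total = 123.4 + 66.3 = 189.7 mL

189.7


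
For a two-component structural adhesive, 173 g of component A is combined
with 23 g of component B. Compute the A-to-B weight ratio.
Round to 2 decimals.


Weight ratio A:B = 173 / 23
= 7.52

7.52


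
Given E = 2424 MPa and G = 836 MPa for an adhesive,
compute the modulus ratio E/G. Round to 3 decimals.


E/G ratio = 2424 / 836 = 2.900

2.900


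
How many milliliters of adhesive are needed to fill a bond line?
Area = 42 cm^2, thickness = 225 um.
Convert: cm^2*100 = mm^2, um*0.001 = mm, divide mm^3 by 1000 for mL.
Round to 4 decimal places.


= (42 * 100) * (225 * 0.001) / 1000
= 0.9450 mL

0.9450


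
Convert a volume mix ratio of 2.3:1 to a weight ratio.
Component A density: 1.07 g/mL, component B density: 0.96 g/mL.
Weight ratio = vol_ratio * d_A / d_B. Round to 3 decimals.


= 2.3 * 1.07 / 0.96 = 2.564

2.564


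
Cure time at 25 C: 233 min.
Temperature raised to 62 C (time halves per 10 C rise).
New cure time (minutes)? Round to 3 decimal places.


Acceleration factor = 2^(37/10) = 12.9960
New time = 233 / 12.9960 = 17.929 min

17.929


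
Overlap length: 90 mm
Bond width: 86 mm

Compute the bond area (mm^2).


Bond area = 90 * 86 = 7740 mm^2

7740


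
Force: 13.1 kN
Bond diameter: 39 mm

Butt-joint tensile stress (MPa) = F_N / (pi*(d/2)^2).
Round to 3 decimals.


F_N = 13.1 * 1000 = 13100.0 N
A = pi*(19.5)^2 = 1194.5906 mm^2
stress = 13100.0 / 1194.5906 = 10.966 MPa

10.966


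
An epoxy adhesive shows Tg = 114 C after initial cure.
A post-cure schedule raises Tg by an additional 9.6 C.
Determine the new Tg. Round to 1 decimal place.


New Tg = 114 + 9.6
= 123.6 C

123.6


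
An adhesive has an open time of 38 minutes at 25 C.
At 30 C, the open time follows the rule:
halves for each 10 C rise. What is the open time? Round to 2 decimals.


Factor = 2^((30-25)/10) = 1.4142
Open time = 38 / 1.4142 = 26.87 min

26.87


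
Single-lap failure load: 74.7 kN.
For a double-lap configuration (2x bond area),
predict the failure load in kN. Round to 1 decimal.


Failure load = 74.7 * 2 = 149.4 kN

149.4


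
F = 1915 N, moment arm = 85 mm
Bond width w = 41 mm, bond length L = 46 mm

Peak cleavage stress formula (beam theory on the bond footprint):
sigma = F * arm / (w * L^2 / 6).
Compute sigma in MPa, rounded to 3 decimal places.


sigma = (1915 * 85) / (41 * 2116 / 6)
= 162775 * 6 / 86756
= 976650 / 86756
= 11.257 MPa

11.257


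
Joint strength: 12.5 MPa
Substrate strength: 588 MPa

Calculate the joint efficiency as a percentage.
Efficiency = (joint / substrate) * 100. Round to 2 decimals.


Efficiency = (12.5 / 588) * 100 = 2.13%

2.13


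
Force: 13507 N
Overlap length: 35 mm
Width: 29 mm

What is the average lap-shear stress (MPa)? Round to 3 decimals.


Average shear stress = F / (overlap * width)
= 13507 / (35 * 29)
= 13.307 MPa

13.307


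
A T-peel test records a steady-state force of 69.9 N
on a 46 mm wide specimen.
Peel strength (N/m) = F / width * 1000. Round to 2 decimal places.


Peel strength = 69.9 / 46 * 1000
= 1519.57 N/m

1519.57


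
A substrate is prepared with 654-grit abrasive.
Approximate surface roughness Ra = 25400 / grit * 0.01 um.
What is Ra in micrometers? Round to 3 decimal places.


Ra = 25400 / 654 * 0.01 = 0.388 um

0.388


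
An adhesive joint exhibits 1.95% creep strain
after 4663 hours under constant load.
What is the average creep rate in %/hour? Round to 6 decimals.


Creep rate = strain / time
= 1.95 / 4663
= 0.000418 %/h

0.000418


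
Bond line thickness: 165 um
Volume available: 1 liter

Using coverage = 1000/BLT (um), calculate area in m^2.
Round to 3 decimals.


1 L = 1e6 mm^3, thickness = 165 um = 0.165 mm
Area = 1e6 / 0.165 mm^2 = (1e6 / 0.165) / 1e6 m^2 = 1000 / 165 m^2
= 6.061 m^2

6.061


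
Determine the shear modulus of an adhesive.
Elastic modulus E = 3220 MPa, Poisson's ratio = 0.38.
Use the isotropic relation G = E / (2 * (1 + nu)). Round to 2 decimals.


G = 3220 / (2*(1+0.38)) = 3220 / 2.76
= 1166.67 MPa

1166.67


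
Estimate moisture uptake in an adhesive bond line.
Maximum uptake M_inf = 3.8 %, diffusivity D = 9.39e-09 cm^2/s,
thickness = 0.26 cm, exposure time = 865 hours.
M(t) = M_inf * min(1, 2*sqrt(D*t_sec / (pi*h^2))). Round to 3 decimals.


Convert time: 865 h = 3114000 s
ratio = min(1, 2*sqrt(9.39e-09*3114000/(pi*0.26^2)))
= 0.742119
M(t) = 3.8 * 0.742119 = 2.820%

2.820


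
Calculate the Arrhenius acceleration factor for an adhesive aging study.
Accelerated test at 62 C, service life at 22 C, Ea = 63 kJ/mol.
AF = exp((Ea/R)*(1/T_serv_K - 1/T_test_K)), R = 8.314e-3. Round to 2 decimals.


T_test = 335.15 K, T_serv = 295.15 K
Ea/R = 63 / 0.008314 = 7577.58
AF = exp(7577.58 * (1/295.15 - 1/335.15))
= 21.42

21.42
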